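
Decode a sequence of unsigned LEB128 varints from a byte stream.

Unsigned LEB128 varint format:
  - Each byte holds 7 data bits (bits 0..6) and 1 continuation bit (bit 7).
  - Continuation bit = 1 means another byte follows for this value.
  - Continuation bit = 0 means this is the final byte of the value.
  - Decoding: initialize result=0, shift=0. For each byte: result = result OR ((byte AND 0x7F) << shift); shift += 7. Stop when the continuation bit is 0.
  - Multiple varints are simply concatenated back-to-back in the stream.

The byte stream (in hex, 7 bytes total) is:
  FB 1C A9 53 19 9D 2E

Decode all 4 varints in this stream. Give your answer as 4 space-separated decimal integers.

  byte[0]=0xFB cont=1 payload=0x7B=123: acc |= 123<<0 -> acc=123 shift=7
  byte[1]=0x1C cont=0 payload=0x1C=28: acc |= 28<<7 -> acc=3707 shift=14 [end]
Varint 1: bytes[0:2] = FB 1C -> value 3707 (2 byte(s))
  byte[2]=0xA9 cont=1 payload=0x29=41: acc |= 41<<0 -> acc=41 shift=7
  byte[3]=0x53 cont=0 payload=0x53=83: acc |= 83<<7 -> acc=10665 shift=14 [end]
Varint 2: bytes[2:4] = A9 53 -> value 10665 (2 byte(s))
  byte[4]=0x19 cont=0 payload=0x19=25: acc |= 25<<0 -> acc=25 shift=7 [end]
Varint 3: bytes[4:5] = 19 -> value 25 (1 byte(s))
  byte[5]=0x9D cont=1 payload=0x1D=29: acc |= 29<<0 -> acc=29 shift=7
  byte[6]=0x2E cont=0 payload=0x2E=46: acc |= 46<<7 -> acc=5917 shift=14 [end]
Varint 4: bytes[5:7] = 9D 2E -> value 5917 (2 byte(s))

Answer: 3707 10665 25 5917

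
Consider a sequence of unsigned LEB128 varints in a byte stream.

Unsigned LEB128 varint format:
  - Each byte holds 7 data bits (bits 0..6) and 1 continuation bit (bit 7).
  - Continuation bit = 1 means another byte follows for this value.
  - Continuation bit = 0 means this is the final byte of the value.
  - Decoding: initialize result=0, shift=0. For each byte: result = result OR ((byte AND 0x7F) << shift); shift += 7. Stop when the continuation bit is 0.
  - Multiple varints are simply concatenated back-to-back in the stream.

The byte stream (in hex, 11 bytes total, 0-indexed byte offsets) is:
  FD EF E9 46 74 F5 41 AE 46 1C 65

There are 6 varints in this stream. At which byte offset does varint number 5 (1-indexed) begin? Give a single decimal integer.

Answer: 9

Derivation:
  byte[0]=0xFD cont=1 payload=0x7D=125: acc |= 125<<0 -> acc=125 shift=7
  byte[1]=0xEF cont=1 payload=0x6F=111: acc |= 111<<7 -> acc=14333 shift=14
  byte[2]=0xE9 cont=1 payload=0x69=105: acc |= 105<<14 -> acc=1734653 shift=21
  byte[3]=0x46 cont=0 payload=0x46=70: acc |= 70<<21 -> acc=148535293 shift=28 [end]
Varint 1: bytes[0:4] = FD EF E9 46 -> value 148535293 (4 byte(s))
  byte[4]=0x74 cont=0 payload=0x74=116: acc |= 116<<0 -> acc=116 shift=7 [end]
Varint 2: bytes[4:5] = 74 -> value 116 (1 byte(s))
  byte[5]=0xF5 cont=1 payload=0x75=117: acc |= 117<<0 -> acc=117 shift=7
  byte[6]=0x41 cont=0 payload=0x41=65: acc |= 65<<7 -> acc=8437 shift=14 [end]
Varint 3: bytes[5:7] = F5 41 -> value 8437 (2 byte(s))
  byte[7]=0xAE cont=1 payload=0x2E=46: acc |= 46<<0 -> acc=46 shift=7
  byte[8]=0x46 cont=0 payload=0x46=70: acc |= 70<<7 -> acc=9006 shift=14 [end]
Varint 4: bytes[7:9] = AE 46 -> value 9006 (2 byte(s))
  byte[9]=0x1C cont=0 payload=0x1C=28: acc |= 28<<0 -> acc=28 shift=7 [end]
Varint 5: bytes[9:10] = 1C -> value 28 (1 byte(s))
  byte[10]=0x65 cont=0 payload=0x65=101: acc |= 101<<0 -> acc=101 shift=7 [end]
Varint 6: bytes[10:11] = 65 -> value 101 (1 byte(s))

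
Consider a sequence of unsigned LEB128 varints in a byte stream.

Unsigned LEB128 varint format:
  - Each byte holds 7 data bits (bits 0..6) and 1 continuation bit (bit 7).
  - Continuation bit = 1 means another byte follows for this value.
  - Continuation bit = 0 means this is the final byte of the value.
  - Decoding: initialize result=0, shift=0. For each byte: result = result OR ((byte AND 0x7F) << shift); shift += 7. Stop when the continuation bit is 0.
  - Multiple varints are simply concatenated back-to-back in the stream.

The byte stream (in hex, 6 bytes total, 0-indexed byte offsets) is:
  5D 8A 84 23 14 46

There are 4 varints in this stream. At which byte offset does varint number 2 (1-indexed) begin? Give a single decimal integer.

Answer: 1

Derivation:
  byte[0]=0x5D cont=0 payload=0x5D=93: acc |= 93<<0 -> acc=93 shift=7 [end]
Varint 1: bytes[0:1] = 5D -> value 93 (1 byte(s))
  byte[1]=0x8A cont=1 payload=0x0A=10: acc |= 10<<0 -> acc=10 shift=7
  byte[2]=0x84 cont=1 payload=0x04=4: acc |= 4<<7 -> acc=522 shift=14
  byte[3]=0x23 cont=0 payload=0x23=35: acc |= 35<<14 -> acc=573962 shift=21 [end]
Varint 2: bytes[1:4] = 8A 84 23 -> value 573962 (3 byte(s))
  byte[4]=0x14 cont=0 payload=0x14=20: acc |= 20<<0 -> acc=20 shift=7 [end]
Varint 3: bytes[4:5] = 14 -> value 20 (1 byte(s))
  byte[5]=0x46 cont=0 payload=0x46=70: acc |= 70<<0 -> acc=70 shift=7 [end]
Varint 4: bytes[5:6] = 46 -> value 70 (1 byte(s))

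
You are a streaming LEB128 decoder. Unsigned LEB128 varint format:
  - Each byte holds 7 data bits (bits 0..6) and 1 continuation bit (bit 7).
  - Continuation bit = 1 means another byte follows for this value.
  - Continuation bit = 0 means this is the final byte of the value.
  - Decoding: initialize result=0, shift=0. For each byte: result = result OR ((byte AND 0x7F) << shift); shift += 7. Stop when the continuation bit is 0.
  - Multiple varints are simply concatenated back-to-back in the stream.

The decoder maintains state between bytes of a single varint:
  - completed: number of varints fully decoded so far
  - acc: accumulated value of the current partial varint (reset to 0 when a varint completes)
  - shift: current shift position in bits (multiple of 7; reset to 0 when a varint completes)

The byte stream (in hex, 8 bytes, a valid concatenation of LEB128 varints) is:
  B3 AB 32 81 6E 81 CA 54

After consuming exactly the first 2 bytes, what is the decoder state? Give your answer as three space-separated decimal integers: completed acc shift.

byte[0]=0xB3 cont=1 payload=0x33: acc |= 51<<0 -> completed=0 acc=51 shift=7
byte[1]=0xAB cont=1 payload=0x2B: acc |= 43<<7 -> completed=0 acc=5555 shift=14

Answer: 0 5555 14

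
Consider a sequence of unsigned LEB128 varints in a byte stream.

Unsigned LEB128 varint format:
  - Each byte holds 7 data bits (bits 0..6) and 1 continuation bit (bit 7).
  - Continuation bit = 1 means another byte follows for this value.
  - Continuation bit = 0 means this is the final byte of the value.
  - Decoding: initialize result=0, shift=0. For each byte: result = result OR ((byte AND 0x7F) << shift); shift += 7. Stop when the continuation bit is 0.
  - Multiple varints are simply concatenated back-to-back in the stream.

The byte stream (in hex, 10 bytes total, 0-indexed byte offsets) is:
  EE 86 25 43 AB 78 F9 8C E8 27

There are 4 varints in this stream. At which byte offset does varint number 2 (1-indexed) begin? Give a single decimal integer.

Answer: 3

Derivation:
  byte[0]=0xEE cont=1 payload=0x6E=110: acc |= 110<<0 -> acc=110 shift=7
  byte[1]=0x86 cont=1 payload=0x06=6: acc |= 6<<7 -> acc=878 shift=14
  byte[2]=0x25 cont=0 payload=0x25=37: acc |= 37<<14 -> acc=607086 shift=21 [end]
Varint 1: bytes[0:3] = EE 86 25 -> value 607086 (3 byte(s))
  byte[3]=0x43 cont=0 payload=0x43=67: acc |= 67<<0 -> acc=67 shift=7 [end]
Varint 2: bytes[3:4] = 43 -> value 67 (1 byte(s))
  byte[4]=0xAB cont=1 payload=0x2B=43: acc |= 43<<0 -> acc=43 shift=7
  byte[5]=0x78 cont=0 payload=0x78=120: acc |= 120<<7 -> acc=15403 shift=14 [end]
Varint 3: bytes[4:6] = AB 78 -> value 15403 (2 byte(s))
  byte[6]=0xF9 cont=1 payload=0x79=121: acc |= 121<<0 -> acc=121 shift=7
  byte[7]=0x8C cont=1 payload=0x0C=12: acc |= 12<<7 -> acc=1657 shift=14
  byte[8]=0xE8 cont=1 payload=0x68=104: acc |= 104<<14 -> acc=1705593 shift=21
  byte[9]=0x27 cont=0 payload=0x27=39: acc |= 39<<21 -> acc=83494521 shift=28 [end]
Varint 4: bytes[6:10] = F9 8C E8 27 -> value 83494521 (4 byte(s))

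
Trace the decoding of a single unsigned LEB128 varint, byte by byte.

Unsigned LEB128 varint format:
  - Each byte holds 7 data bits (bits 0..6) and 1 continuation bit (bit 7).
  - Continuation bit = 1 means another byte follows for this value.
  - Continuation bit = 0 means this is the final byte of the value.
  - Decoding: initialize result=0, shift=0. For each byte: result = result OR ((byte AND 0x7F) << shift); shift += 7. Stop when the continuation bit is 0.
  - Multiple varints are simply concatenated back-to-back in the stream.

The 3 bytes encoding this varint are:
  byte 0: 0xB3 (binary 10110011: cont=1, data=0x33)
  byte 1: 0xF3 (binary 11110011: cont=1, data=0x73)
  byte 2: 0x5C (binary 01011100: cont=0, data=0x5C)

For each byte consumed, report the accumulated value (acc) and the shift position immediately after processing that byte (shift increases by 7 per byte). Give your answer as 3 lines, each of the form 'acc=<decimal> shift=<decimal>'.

Answer: acc=51 shift=7
acc=14771 shift=14
acc=1522099 shift=21

Derivation:
byte 0=0xB3: payload=0x33=51, contrib = 51<<0 = 51; acc -> 51, shift -> 7
byte 1=0xF3: payload=0x73=115, contrib = 115<<7 = 14720; acc -> 14771, shift -> 14
byte 2=0x5C: payload=0x5C=92, contrib = 92<<14 = 1507328; acc -> 1522099, shift -> 21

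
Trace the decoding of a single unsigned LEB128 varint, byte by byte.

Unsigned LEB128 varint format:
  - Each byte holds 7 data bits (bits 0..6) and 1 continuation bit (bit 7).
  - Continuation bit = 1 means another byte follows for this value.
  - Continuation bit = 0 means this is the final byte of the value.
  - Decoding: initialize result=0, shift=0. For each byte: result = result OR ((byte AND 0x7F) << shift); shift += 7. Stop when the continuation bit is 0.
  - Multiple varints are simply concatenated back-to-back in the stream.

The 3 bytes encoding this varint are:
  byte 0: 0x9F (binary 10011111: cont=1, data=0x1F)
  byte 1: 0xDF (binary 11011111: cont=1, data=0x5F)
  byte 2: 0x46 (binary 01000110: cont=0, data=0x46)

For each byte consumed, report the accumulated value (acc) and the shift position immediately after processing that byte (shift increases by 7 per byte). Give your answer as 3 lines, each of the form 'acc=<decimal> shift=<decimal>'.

byte 0=0x9F: payload=0x1F=31, contrib = 31<<0 = 31; acc -> 31, shift -> 7
byte 1=0xDF: payload=0x5F=95, contrib = 95<<7 = 12160; acc -> 12191, shift -> 14
byte 2=0x46: payload=0x46=70, contrib = 70<<14 = 1146880; acc -> 1159071, shift -> 21

Answer: acc=31 shift=7
acc=12191 shift=14
acc=1159071 shift=21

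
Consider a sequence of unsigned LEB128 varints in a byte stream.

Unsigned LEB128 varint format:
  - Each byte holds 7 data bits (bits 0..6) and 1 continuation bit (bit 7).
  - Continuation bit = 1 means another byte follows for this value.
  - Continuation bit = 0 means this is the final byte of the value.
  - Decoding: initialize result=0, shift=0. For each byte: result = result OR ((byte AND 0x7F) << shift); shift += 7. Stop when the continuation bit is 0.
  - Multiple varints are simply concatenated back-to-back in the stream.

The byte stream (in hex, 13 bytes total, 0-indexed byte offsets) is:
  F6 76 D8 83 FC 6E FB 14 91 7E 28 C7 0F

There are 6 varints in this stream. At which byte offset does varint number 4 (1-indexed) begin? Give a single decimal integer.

  byte[0]=0xF6 cont=1 payload=0x76=118: acc |= 118<<0 -> acc=118 shift=7
  byte[1]=0x76 cont=0 payload=0x76=118: acc |= 118<<7 -> acc=15222 shift=14 [end]
Varint 1: bytes[0:2] = F6 76 -> value 15222 (2 byte(s))
  byte[2]=0xD8 cont=1 payload=0x58=88: acc |= 88<<0 -> acc=88 shift=7
  byte[3]=0x83 cont=1 payload=0x03=3: acc |= 3<<7 -> acc=472 shift=14
  byte[4]=0xFC cont=1 payload=0x7C=124: acc |= 124<<14 -> acc=2032088 shift=21
  byte[5]=0x6E cont=0 payload=0x6E=110: acc |= 110<<21 -> acc=232718808 shift=28 [end]
Varint 2: bytes[2:6] = D8 83 FC 6E -> value 232718808 (4 byte(s))
  byte[6]=0xFB cont=1 payload=0x7B=123: acc |= 123<<0 -> acc=123 shift=7
  byte[7]=0x14 cont=0 payload=0x14=20: acc |= 20<<7 -> acc=2683 shift=14 [end]
Varint 3: bytes[6:8] = FB 14 -> value 2683 (2 byte(s))
  byte[8]=0x91 cont=1 payload=0x11=17: acc |= 17<<0 -> acc=17 shift=7
  byte[9]=0x7E cont=0 payload=0x7E=126: acc |= 126<<7 -> acc=16145 shift=14 [end]
Varint 4: bytes[8:10] = 91 7E -> value 16145 (2 byte(s))
  byte[10]=0x28 cont=0 payload=0x28=40: acc |= 40<<0 -> acc=40 shift=7 [end]
Varint 5: bytes[10:11] = 28 -> value 40 (1 byte(s))
  byte[11]=0xC7 cont=1 payload=0x47=71: acc |= 71<<0 -> acc=71 shift=7
  byte[12]=0x0F cont=0 payload=0x0F=15: acc |= 15<<7 -> acc=1991 shift=14 [end]
Varint 6: bytes[11:13] = C7 0F -> value 1991 (2 byte(s))

Answer: 8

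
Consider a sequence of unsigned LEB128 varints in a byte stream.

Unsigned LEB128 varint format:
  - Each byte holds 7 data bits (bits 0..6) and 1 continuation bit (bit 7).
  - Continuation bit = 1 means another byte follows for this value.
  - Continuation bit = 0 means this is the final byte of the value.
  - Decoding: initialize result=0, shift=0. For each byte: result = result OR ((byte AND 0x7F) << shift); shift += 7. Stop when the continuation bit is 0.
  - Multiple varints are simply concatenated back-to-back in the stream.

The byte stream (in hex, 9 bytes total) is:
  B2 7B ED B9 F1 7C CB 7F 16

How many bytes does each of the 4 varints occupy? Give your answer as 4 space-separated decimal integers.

Answer: 2 4 2 1

Derivation:
  byte[0]=0xB2 cont=1 payload=0x32=50: acc |= 50<<0 -> acc=50 shift=7
  byte[1]=0x7B cont=0 payload=0x7B=123: acc |= 123<<7 -> acc=15794 shift=14 [end]
Varint 1: bytes[0:2] = B2 7B -> value 15794 (2 byte(s))
  byte[2]=0xED cont=1 payload=0x6D=109: acc |= 109<<0 -> acc=109 shift=7
  byte[3]=0xB9 cont=1 payload=0x39=57: acc |= 57<<7 -> acc=7405 shift=14
  byte[4]=0xF1 cont=1 payload=0x71=113: acc |= 113<<14 -> acc=1858797 shift=21
  byte[5]=0x7C cont=0 payload=0x7C=124: acc |= 124<<21 -> acc=261905645 shift=28 [end]
Varint 2: bytes[2:6] = ED B9 F1 7C -> value 261905645 (4 byte(s))
  byte[6]=0xCB cont=1 payload=0x4B=75: acc |= 75<<0 -> acc=75 shift=7
  byte[7]=0x7F cont=0 payload=0x7F=127: acc |= 127<<7 -> acc=16331 shift=14 [end]
Varint 3: bytes[6:8] = CB 7F -> value 16331 (2 byte(s))
  byte[8]=0x16 cont=0 payload=0x16=22: acc |= 22<<0 -> acc=22 shift=7 [end]
Varint 4: bytes[8:9] = 16 -> value 22 (1 byte(s))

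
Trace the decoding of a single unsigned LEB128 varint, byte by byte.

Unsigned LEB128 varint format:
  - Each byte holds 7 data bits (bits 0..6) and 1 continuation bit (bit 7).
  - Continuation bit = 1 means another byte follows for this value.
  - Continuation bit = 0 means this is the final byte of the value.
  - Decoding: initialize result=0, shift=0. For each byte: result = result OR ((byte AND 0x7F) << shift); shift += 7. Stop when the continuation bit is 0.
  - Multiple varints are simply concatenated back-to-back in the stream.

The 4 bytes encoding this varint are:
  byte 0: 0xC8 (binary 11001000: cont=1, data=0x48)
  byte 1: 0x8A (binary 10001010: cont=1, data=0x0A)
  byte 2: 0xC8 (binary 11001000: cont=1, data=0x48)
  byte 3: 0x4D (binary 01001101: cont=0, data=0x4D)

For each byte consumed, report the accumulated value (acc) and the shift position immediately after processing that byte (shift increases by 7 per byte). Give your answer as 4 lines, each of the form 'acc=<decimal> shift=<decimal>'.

byte 0=0xC8: payload=0x48=72, contrib = 72<<0 = 72; acc -> 72, shift -> 7
byte 1=0x8A: payload=0x0A=10, contrib = 10<<7 = 1280; acc -> 1352, shift -> 14
byte 2=0xC8: payload=0x48=72, contrib = 72<<14 = 1179648; acc -> 1181000, shift -> 21
byte 3=0x4D: payload=0x4D=77, contrib = 77<<21 = 161480704; acc -> 162661704, shift -> 28

Answer: acc=72 shift=7
acc=1352 shift=14
acc=1181000 shift=21
acc=162661704 shift=28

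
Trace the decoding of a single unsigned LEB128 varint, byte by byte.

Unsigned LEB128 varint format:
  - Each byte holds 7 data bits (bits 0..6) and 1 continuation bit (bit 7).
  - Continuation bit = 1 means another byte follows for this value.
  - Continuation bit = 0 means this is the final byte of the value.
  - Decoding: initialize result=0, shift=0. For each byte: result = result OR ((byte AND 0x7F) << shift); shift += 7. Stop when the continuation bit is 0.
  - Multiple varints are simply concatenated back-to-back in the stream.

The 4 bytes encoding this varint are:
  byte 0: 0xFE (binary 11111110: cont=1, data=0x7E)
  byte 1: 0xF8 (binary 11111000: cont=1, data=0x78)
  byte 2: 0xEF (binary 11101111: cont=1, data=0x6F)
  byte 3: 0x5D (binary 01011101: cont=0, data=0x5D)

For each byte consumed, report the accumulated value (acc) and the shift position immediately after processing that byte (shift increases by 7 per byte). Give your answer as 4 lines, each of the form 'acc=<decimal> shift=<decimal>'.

byte 0=0xFE: payload=0x7E=126, contrib = 126<<0 = 126; acc -> 126, shift -> 7
byte 1=0xF8: payload=0x78=120, contrib = 120<<7 = 15360; acc -> 15486, shift -> 14
byte 2=0xEF: payload=0x6F=111, contrib = 111<<14 = 1818624; acc -> 1834110, shift -> 21
byte 3=0x5D: payload=0x5D=93, contrib = 93<<21 = 195035136; acc -> 196869246, shift -> 28

Answer: acc=126 shift=7
acc=15486 shift=14
acc=1834110 shift=21
acc=196869246 shift=28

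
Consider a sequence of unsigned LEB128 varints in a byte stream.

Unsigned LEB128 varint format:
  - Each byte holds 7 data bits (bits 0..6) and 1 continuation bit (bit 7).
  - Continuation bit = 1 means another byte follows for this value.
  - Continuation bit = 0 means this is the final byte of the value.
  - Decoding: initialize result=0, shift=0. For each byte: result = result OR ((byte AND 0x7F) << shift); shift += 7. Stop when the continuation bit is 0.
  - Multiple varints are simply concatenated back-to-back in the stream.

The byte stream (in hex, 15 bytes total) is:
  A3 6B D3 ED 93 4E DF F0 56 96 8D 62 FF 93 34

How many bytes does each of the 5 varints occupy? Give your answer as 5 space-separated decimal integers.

  byte[0]=0xA3 cont=1 payload=0x23=35: acc |= 35<<0 -> acc=35 shift=7
  byte[1]=0x6B cont=0 payload=0x6B=107: acc |= 107<<7 -> acc=13731 shift=14 [end]
Varint 1: bytes[0:2] = A3 6B -> value 13731 (2 byte(s))
  byte[2]=0xD3 cont=1 payload=0x53=83: acc |= 83<<0 -> acc=83 shift=7
  byte[3]=0xED cont=1 payload=0x6D=109: acc |= 109<<7 -> acc=14035 shift=14
  byte[4]=0x93 cont=1 payload=0x13=19: acc |= 19<<14 -> acc=325331 shift=21
  byte[5]=0x4E cont=0 payload=0x4E=78: acc |= 78<<21 -> acc=163903187 shift=28 [end]
Varint 2: bytes[2:6] = D3 ED 93 4E -> value 163903187 (4 byte(s))
  byte[6]=0xDF cont=1 payload=0x5F=95: acc |= 95<<0 -> acc=95 shift=7
  byte[7]=0xF0 cont=1 payload=0x70=112: acc |= 112<<7 -> acc=14431 shift=14
  byte[8]=0x56 cont=0 payload=0x56=86: acc |= 86<<14 -> acc=1423455 shift=21 [end]
Varint 3: bytes[6:9] = DF F0 56 -> value 1423455 (3 byte(s))
  byte[9]=0x96 cont=1 payload=0x16=22: acc |= 22<<0 -> acc=22 shift=7
  byte[10]=0x8D cont=1 payload=0x0D=13: acc |= 13<<7 -> acc=1686 shift=14
  byte[11]=0x62 cont=0 payload=0x62=98: acc |= 98<<14 -> acc=1607318 shift=21 [end]
Varint 4: bytes[9:12] = 96 8D 62 -> value 1607318 (3 byte(s))
  byte[12]=0xFF cont=1 payload=0x7F=127: acc |= 127<<0 -> acc=127 shift=7
  byte[13]=0x93 cont=1 payload=0x13=19: acc |= 19<<7 -> acc=2559 shift=14
  byte[14]=0x34 cont=0 payload=0x34=52: acc |= 52<<14 -> acc=854527 shift=21 [end]
Varint 5: bytes[12:15] = FF 93 34 -> value 854527 (3 byte(s))

Answer: 2 4 3 3 3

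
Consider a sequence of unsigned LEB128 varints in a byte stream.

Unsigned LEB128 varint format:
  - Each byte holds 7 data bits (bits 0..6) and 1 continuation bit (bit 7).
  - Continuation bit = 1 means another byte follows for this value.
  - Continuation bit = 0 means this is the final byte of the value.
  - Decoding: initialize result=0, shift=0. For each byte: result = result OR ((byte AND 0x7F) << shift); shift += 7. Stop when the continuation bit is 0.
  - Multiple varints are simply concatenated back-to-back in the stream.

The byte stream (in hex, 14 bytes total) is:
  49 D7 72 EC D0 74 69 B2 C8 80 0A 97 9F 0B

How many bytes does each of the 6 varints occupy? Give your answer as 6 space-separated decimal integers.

  byte[0]=0x49 cont=0 payload=0x49=73: acc |= 73<<0 -> acc=73 shift=7 [end]
Varint 1: bytes[0:1] = 49 -> value 73 (1 byte(s))
  byte[1]=0xD7 cont=1 payload=0x57=87: acc |= 87<<0 -> acc=87 shift=7
  byte[2]=0x72 cont=0 payload=0x72=114: acc |= 114<<7 -> acc=14679 shift=14 [end]
Varint 2: bytes[1:3] = D7 72 -> value 14679 (2 byte(s))
  byte[3]=0xEC cont=1 payload=0x6C=108: acc |= 108<<0 -> acc=108 shift=7
  byte[4]=0xD0 cont=1 payload=0x50=80: acc |= 80<<7 -> acc=10348 shift=14
  byte[5]=0x74 cont=0 payload=0x74=116: acc |= 116<<14 -> acc=1910892 shift=21 [end]
Varint 3: bytes[3:6] = EC D0 74 -> value 1910892 (3 byte(s))
  byte[6]=0x69 cont=0 payload=0x69=105: acc |= 105<<0 -> acc=105 shift=7 [end]
Varint 4: bytes[6:7] = 69 -> value 105 (1 byte(s))
  byte[7]=0xB2 cont=1 payload=0x32=50: acc |= 50<<0 -> acc=50 shift=7
  byte[8]=0xC8 cont=1 payload=0x48=72: acc |= 72<<7 -> acc=9266 shift=14
  byte[9]=0x80 cont=1 payload=0x00=0: acc |= 0<<14 -> acc=9266 shift=21
  byte[10]=0x0A cont=0 payload=0x0A=10: acc |= 10<<21 -> acc=20980786 shift=28 [end]
Varint 5: bytes[7:11] = B2 C8 80 0A -> value 20980786 (4 byte(s))
  byte[11]=0x97 cont=1 payload=0x17=23: acc |= 23<<0 -> acc=23 shift=7
  byte[12]=0x9F cont=1 payload=0x1F=31: acc |= 31<<7 -> acc=3991 shift=14
  byte[13]=0x0B cont=0 payload=0x0B=11: acc |= 11<<14 -> acc=184215 shift=21 [end]
Varint 6: bytes[11:14] = 97 9F 0B -> value 184215 (3 byte(s))

Answer: 1 2 3 1 4 3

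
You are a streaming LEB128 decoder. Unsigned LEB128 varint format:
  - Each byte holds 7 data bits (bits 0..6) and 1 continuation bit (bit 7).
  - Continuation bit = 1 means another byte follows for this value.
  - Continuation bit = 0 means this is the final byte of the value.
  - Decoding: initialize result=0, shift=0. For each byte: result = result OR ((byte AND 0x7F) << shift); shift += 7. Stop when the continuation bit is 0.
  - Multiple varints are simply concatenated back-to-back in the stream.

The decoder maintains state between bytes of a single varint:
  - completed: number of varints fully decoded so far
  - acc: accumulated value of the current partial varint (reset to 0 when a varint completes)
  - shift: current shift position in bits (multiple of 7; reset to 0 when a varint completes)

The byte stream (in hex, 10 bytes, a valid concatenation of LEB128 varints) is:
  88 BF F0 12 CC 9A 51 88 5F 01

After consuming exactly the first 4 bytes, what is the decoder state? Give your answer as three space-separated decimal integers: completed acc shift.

byte[0]=0x88 cont=1 payload=0x08: acc |= 8<<0 -> completed=0 acc=8 shift=7
byte[1]=0xBF cont=1 payload=0x3F: acc |= 63<<7 -> completed=0 acc=8072 shift=14
byte[2]=0xF0 cont=1 payload=0x70: acc |= 112<<14 -> completed=0 acc=1843080 shift=21
byte[3]=0x12 cont=0 payload=0x12: varint #1 complete (value=39591816); reset -> completed=1 acc=0 shift=0

Answer: 1 0 0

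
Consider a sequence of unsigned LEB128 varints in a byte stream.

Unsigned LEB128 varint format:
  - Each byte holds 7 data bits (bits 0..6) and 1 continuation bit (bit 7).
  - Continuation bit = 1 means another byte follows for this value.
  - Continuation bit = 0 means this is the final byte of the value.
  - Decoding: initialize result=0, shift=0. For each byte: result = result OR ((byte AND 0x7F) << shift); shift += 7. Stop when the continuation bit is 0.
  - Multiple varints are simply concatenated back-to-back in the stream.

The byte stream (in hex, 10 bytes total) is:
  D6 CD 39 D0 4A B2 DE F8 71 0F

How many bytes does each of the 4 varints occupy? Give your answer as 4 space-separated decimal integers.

  byte[0]=0xD6 cont=1 payload=0x56=86: acc |= 86<<0 -> acc=86 shift=7
  byte[1]=0xCD cont=1 payload=0x4D=77: acc |= 77<<7 -> acc=9942 shift=14
  byte[2]=0x39 cont=0 payload=0x39=57: acc |= 57<<14 -> acc=943830 shift=21 [end]
Varint 1: bytes[0:3] = D6 CD 39 -> value 943830 (3 byte(s))
  byte[3]=0xD0 cont=1 payload=0x50=80: acc |= 80<<0 -> acc=80 shift=7
  byte[4]=0x4A cont=0 payload=0x4A=74: acc |= 74<<7 -> acc=9552 shift=14 [end]
Varint 2: bytes[3:5] = D0 4A -> value 9552 (2 byte(s))
  byte[5]=0xB2 cont=1 payload=0x32=50: acc |= 50<<0 -> acc=50 shift=7
  byte[6]=0xDE cont=1 payload=0x5E=94: acc |= 94<<7 -> acc=12082 shift=14
  byte[7]=0xF8 cont=1 payload=0x78=120: acc |= 120<<14 -> acc=1978162 shift=21
  byte[8]=0x71 cont=0 payload=0x71=113: acc |= 113<<21 -> acc=238956338 shift=28 [end]
Varint 3: bytes[5:9] = B2 DE F8 71 -> value 238956338 (4 byte(s))
  byte[9]=0x0F cont=0 payload=0x0F=15: acc |= 15<<0 -> acc=15 shift=7 [end]
Varint 4: bytes[9:10] = 0F -> value 15 (1 byte(s))

Answer: 3 2 4 1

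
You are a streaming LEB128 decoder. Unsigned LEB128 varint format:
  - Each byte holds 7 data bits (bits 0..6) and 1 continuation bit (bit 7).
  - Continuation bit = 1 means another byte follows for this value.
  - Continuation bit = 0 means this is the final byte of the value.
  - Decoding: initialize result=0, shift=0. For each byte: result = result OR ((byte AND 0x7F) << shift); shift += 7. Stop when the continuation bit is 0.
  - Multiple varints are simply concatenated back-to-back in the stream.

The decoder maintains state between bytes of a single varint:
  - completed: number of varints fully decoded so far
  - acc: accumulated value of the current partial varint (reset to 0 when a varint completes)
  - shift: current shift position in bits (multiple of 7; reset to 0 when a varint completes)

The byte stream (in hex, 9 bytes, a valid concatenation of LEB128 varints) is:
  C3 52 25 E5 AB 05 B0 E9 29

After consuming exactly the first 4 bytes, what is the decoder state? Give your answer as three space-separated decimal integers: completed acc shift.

byte[0]=0xC3 cont=1 payload=0x43: acc |= 67<<0 -> completed=0 acc=67 shift=7
byte[1]=0x52 cont=0 payload=0x52: varint #1 complete (value=10563); reset -> completed=1 acc=0 shift=0
byte[2]=0x25 cont=0 payload=0x25: varint #2 complete (value=37); reset -> completed=2 acc=0 shift=0
byte[3]=0xE5 cont=1 payload=0x65: acc |= 101<<0 -> completed=2 acc=101 shift=7

Answer: 2 101 7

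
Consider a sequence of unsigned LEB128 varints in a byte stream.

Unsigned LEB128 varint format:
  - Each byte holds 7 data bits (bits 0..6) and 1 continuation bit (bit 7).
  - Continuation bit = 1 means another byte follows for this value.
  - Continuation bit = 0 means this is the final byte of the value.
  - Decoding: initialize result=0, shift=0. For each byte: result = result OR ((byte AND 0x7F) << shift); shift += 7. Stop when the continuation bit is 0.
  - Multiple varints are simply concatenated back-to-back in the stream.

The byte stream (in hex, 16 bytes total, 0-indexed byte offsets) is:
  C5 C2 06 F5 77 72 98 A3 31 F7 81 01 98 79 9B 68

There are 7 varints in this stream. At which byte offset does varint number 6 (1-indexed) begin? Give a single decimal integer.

Answer: 12

Derivation:
  byte[0]=0xC5 cont=1 payload=0x45=69: acc |= 69<<0 -> acc=69 shift=7
  byte[1]=0xC2 cont=1 payload=0x42=66: acc |= 66<<7 -> acc=8517 shift=14
  byte[2]=0x06 cont=0 payload=0x06=6: acc |= 6<<14 -> acc=106821 shift=21 [end]
Varint 1: bytes[0:3] = C5 C2 06 -> value 106821 (3 byte(s))
  byte[3]=0xF5 cont=1 payload=0x75=117: acc |= 117<<0 -> acc=117 shift=7
  byte[4]=0x77 cont=0 payload=0x77=119: acc |= 119<<7 -> acc=15349 shift=14 [end]
Varint 2: bytes[3:5] = F5 77 -> value 15349 (2 byte(s))
  byte[5]=0x72 cont=0 payload=0x72=114: acc |= 114<<0 -> acc=114 shift=7 [end]
Varint 3: bytes[5:6] = 72 -> value 114 (1 byte(s))
  byte[6]=0x98 cont=1 payload=0x18=24: acc |= 24<<0 -> acc=24 shift=7
  byte[7]=0xA3 cont=1 payload=0x23=35: acc |= 35<<7 -> acc=4504 shift=14
  byte[8]=0x31 cont=0 payload=0x31=49: acc |= 49<<14 -> acc=807320 shift=21 [end]
Varint 4: bytes[6:9] = 98 A3 31 -> value 807320 (3 byte(s))
  byte[9]=0xF7 cont=1 payload=0x77=119: acc |= 119<<0 -> acc=119 shift=7
  byte[10]=0x81 cont=1 payload=0x01=1: acc |= 1<<7 -> acc=247 shift=14
  byte[11]=0x01 cont=0 payload=0x01=1: acc |= 1<<14 -> acc=16631 shift=21 [end]
Varint 5: bytes[9:12] = F7 81 01 -> value 16631 (3 byte(s))
  byte[12]=0x98 cont=1 payload=0x18=24: acc |= 24<<0 -> acc=24 shift=7
  byte[13]=0x79 cont=0 payload=0x79=121: acc |= 121<<7 -> acc=15512 shift=14 [end]
Varint 6: bytes[12:14] = 98 79 -> value 15512 (2 byte(s))
  byte[14]=0x9B cont=1 payload=0x1B=27: acc |= 27<<0 -> acc=27 shift=7
  byte[15]=0x68 cont=0 payload=0x68=104: acc |= 104<<7 -> acc=13339 shift=14 [end]
Varint 7: bytes[14:16] = 9B 68 -> value 13339 (2 byte(s))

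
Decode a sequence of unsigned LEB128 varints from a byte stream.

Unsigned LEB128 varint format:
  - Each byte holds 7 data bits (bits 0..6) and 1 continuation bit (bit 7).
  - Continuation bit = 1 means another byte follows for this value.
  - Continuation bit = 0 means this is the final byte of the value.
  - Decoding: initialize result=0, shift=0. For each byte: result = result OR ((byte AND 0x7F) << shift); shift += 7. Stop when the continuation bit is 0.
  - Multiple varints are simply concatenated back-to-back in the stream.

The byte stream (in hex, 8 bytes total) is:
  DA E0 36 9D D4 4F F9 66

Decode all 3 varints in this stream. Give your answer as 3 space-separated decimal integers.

  byte[0]=0xDA cont=1 payload=0x5A=90: acc |= 90<<0 -> acc=90 shift=7
  byte[1]=0xE0 cont=1 payload=0x60=96: acc |= 96<<7 -> acc=12378 shift=14
  byte[2]=0x36 cont=0 payload=0x36=54: acc |= 54<<14 -> acc=897114 shift=21 [end]
Varint 1: bytes[0:3] = DA E0 36 -> value 897114 (3 byte(s))
  byte[3]=0x9D cont=1 payload=0x1D=29: acc |= 29<<0 -> acc=29 shift=7
  byte[4]=0xD4 cont=1 payload=0x54=84: acc |= 84<<7 -> acc=10781 shift=14
  byte[5]=0x4F cont=0 payload=0x4F=79: acc |= 79<<14 -> acc=1305117 shift=21 [end]
Varint 2: bytes[3:6] = 9D D4 4F -> value 1305117 (3 byte(s))
  byte[6]=0xF9 cont=1 payload=0x79=121: acc |= 121<<0 -> acc=121 shift=7
  byte[7]=0x66 cont=0 payload=0x66=102: acc |= 102<<7 -> acc=13177 shift=14 [end]
Varint 3: bytes[6:8] = F9 66 -> value 13177 (2 byte(s))

Answer: 897114 1305117 13177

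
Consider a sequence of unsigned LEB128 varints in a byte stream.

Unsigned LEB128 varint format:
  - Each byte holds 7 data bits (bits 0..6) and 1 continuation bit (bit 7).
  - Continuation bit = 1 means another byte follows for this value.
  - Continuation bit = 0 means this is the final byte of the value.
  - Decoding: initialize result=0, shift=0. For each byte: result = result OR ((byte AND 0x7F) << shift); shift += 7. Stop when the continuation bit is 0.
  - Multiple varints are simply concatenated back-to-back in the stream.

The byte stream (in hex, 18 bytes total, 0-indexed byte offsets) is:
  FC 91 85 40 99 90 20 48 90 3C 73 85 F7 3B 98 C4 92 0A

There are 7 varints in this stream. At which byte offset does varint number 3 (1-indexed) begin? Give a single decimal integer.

  byte[0]=0xFC cont=1 payload=0x7C=124: acc |= 124<<0 -> acc=124 shift=7
  byte[1]=0x91 cont=1 payload=0x11=17: acc |= 17<<7 -> acc=2300 shift=14
  byte[2]=0x85 cont=1 payload=0x05=5: acc |= 5<<14 -> acc=84220 shift=21
  byte[3]=0x40 cont=0 payload=0x40=64: acc |= 64<<21 -> acc=134301948 shift=28 [end]
Varint 1: bytes[0:4] = FC 91 85 40 -> value 134301948 (4 byte(s))
  byte[4]=0x99 cont=1 payload=0x19=25: acc |= 25<<0 -> acc=25 shift=7
  byte[5]=0x90 cont=1 payload=0x10=16: acc |= 16<<7 -> acc=2073 shift=14
  byte[6]=0x20 cont=0 payload=0x20=32: acc |= 32<<14 -> acc=526361 shift=21 [end]
Varint 2: bytes[4:7] = 99 90 20 -> value 526361 (3 byte(s))
  byte[7]=0x48 cont=0 payload=0x48=72: acc |= 72<<0 -> acc=72 shift=7 [end]
Varint 3: bytes[7:8] = 48 -> value 72 (1 byte(s))
  byte[8]=0x90 cont=1 payload=0x10=16: acc |= 16<<0 -> acc=16 shift=7
  byte[9]=0x3C cont=0 payload=0x3C=60: acc |= 60<<7 -> acc=7696 shift=14 [end]
Varint 4: bytes[8:10] = 90 3C -> value 7696 (2 byte(s))
  byte[10]=0x73 cont=0 payload=0x73=115: acc |= 115<<0 -> acc=115 shift=7 [end]
Varint 5: bytes[10:11] = 73 -> value 115 (1 byte(s))
  byte[11]=0x85 cont=1 payload=0x05=5: acc |= 5<<0 -> acc=5 shift=7
  byte[12]=0xF7 cont=1 payload=0x77=119: acc |= 119<<7 -> acc=15237 shift=14
  byte[13]=0x3B cont=0 payload=0x3B=59: acc |= 59<<14 -> acc=981893 shift=21 [end]
Varint 6: bytes[11:14] = 85 F7 3B -> value 981893 (3 byte(s))
  byte[14]=0x98 cont=1 payload=0x18=24: acc |= 24<<0 -> acc=24 shift=7
  byte[15]=0xC4 cont=1 payload=0x44=68: acc |= 68<<7 -> acc=8728 shift=14
  byte[16]=0x92 cont=1 payload=0x12=18: acc |= 18<<14 -> acc=303640 shift=21
  byte[17]=0x0A cont=0 payload=0x0A=10: acc |= 10<<21 -> acc=21275160 shift=28 [end]
Varint 7: bytes[14:18] = 98 C4 92 0A -> value 21275160 (4 byte(s))

Answer: 7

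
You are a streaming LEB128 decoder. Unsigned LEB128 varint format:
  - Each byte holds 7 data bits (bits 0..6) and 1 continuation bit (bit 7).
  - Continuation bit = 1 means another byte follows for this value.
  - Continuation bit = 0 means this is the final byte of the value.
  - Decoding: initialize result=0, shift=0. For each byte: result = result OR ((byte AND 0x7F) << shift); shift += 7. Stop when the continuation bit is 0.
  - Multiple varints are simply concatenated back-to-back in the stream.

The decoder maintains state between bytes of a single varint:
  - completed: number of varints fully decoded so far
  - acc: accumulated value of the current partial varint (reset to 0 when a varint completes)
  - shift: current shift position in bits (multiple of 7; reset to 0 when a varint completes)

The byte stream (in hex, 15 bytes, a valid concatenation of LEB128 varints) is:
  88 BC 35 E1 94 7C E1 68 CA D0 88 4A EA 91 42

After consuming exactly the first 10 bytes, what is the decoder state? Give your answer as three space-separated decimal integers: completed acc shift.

Answer: 3 10314 14

Derivation:
byte[0]=0x88 cont=1 payload=0x08: acc |= 8<<0 -> completed=0 acc=8 shift=7
byte[1]=0xBC cont=1 payload=0x3C: acc |= 60<<7 -> completed=0 acc=7688 shift=14
byte[2]=0x35 cont=0 payload=0x35: varint #1 complete (value=876040); reset -> completed=1 acc=0 shift=0
byte[3]=0xE1 cont=1 payload=0x61: acc |= 97<<0 -> completed=1 acc=97 shift=7
byte[4]=0x94 cont=1 payload=0x14: acc |= 20<<7 -> completed=1 acc=2657 shift=14
byte[5]=0x7C cont=0 payload=0x7C: varint #2 complete (value=2034273); reset -> completed=2 acc=0 shift=0
byte[6]=0xE1 cont=1 payload=0x61: acc |= 97<<0 -> completed=2 acc=97 shift=7
byte[7]=0x68 cont=0 payload=0x68: varint #3 complete (value=13409); reset -> completed=3 acc=0 shift=0
byte[8]=0xCA cont=1 payload=0x4A: acc |= 74<<0 -> completed=3 acc=74 shift=7
byte[9]=0xD0 cont=1 payload=0x50: acc |= 80<<7 -> completed=3 acc=10314 shift=14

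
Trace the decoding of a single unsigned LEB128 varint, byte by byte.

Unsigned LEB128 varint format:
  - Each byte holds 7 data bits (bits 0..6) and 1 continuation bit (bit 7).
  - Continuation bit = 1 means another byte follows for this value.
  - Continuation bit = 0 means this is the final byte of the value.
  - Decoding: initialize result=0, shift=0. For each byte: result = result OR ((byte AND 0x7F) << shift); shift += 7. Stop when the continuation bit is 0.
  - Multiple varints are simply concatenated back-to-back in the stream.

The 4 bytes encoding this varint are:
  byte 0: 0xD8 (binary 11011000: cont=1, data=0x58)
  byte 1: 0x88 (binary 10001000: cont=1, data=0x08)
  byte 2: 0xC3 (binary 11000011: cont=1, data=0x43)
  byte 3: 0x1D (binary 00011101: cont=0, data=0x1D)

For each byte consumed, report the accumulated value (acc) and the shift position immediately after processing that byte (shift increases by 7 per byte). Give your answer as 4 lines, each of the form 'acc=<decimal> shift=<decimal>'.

Answer: acc=88 shift=7
acc=1112 shift=14
acc=1098840 shift=21
acc=61916248 shift=28

Derivation:
byte 0=0xD8: payload=0x58=88, contrib = 88<<0 = 88; acc -> 88, shift -> 7
byte 1=0x88: payload=0x08=8, contrib = 8<<7 = 1024; acc -> 1112, shift -> 14
byte 2=0xC3: payload=0x43=67, contrib = 67<<14 = 1097728; acc -> 1098840, shift -> 21
byte 3=0x1D: payload=0x1D=29, contrib = 29<<21 = 60817408; acc -> 61916248, shift -> 28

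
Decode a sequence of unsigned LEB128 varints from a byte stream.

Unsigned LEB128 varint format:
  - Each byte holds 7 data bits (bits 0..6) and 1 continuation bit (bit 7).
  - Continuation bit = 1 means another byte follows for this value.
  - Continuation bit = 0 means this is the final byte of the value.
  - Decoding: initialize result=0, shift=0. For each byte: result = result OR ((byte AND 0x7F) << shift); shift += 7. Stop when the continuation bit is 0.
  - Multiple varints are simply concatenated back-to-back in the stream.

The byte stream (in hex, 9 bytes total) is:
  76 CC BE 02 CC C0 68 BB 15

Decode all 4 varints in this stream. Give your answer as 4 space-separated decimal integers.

Answer: 118 40780 1712204 2747

Derivation:
  byte[0]=0x76 cont=0 payload=0x76=118: acc |= 118<<0 -> acc=118 shift=7 [end]
Varint 1: bytes[0:1] = 76 -> value 118 (1 byte(s))
  byte[1]=0xCC cont=1 payload=0x4C=76: acc |= 76<<0 -> acc=76 shift=7
  byte[2]=0xBE cont=1 payload=0x3E=62: acc |= 62<<7 -> acc=8012 shift=14
  byte[3]=0x02 cont=0 payload=0x02=2: acc |= 2<<14 -> acc=40780 shift=21 [end]
Varint 2: bytes[1:4] = CC BE 02 -> value 40780 (3 byte(s))
  byte[4]=0xCC cont=1 payload=0x4C=76: acc |= 76<<0 -> acc=76 shift=7
  byte[5]=0xC0 cont=1 payload=0x40=64: acc |= 64<<7 -> acc=8268 shift=14
  byte[6]=0x68 cont=0 payload=0x68=104: acc |= 104<<14 -> acc=1712204 shift=21 [end]
Varint 3: bytes[4:7] = CC C0 68 -> value 1712204 (3 byte(s))
  byte[7]=0xBB cont=1 payload=0x3B=59: acc |= 59<<0 -> acc=59 shift=7
  byte[8]=0x15 cont=0 payload=0x15=21: acc |= 21<<7 -> acc=2747 shift=14 [end]
Varint 4: bytes[7:9] = BB 15 -> value 2747 (2 byte(s))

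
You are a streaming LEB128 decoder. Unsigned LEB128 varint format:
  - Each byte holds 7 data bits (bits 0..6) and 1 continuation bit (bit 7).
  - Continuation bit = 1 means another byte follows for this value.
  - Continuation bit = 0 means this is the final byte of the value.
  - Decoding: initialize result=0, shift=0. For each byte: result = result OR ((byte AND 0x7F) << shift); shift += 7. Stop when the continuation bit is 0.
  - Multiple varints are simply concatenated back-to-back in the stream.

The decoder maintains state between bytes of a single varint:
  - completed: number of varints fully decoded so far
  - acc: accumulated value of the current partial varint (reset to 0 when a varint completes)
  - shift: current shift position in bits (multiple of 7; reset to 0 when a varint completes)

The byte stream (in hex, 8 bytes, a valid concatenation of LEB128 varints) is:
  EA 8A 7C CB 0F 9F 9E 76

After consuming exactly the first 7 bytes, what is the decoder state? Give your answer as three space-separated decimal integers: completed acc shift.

Answer: 2 3871 14

Derivation:
byte[0]=0xEA cont=1 payload=0x6A: acc |= 106<<0 -> completed=0 acc=106 shift=7
byte[1]=0x8A cont=1 payload=0x0A: acc |= 10<<7 -> completed=0 acc=1386 shift=14
byte[2]=0x7C cont=0 payload=0x7C: varint #1 complete (value=2033002); reset -> completed=1 acc=0 shift=0
byte[3]=0xCB cont=1 payload=0x4B: acc |= 75<<0 -> completed=1 acc=75 shift=7
byte[4]=0x0F cont=0 payload=0x0F: varint #2 complete (value=1995); reset -> completed=2 acc=0 shift=0
byte[5]=0x9F cont=1 payload=0x1F: acc |= 31<<0 -> completed=2 acc=31 shift=7
byte[6]=0x9E cont=1 payload=0x1E: acc |= 30<<7 -> completed=2 acc=3871 shift=14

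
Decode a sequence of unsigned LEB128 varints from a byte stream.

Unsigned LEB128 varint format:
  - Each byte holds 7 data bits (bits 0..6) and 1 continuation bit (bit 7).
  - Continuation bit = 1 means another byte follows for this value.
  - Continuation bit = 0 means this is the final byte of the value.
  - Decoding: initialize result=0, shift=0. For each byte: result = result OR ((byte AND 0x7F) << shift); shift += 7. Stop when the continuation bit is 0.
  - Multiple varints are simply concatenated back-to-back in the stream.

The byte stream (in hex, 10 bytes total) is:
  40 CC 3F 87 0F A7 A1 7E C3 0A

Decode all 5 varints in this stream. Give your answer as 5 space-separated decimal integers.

  byte[0]=0x40 cont=0 payload=0x40=64: acc |= 64<<0 -> acc=64 shift=7 [end]
Varint 1: bytes[0:1] = 40 -> value 64 (1 byte(s))
  byte[1]=0xCC cont=1 payload=0x4C=76: acc |= 76<<0 -> acc=76 shift=7
  byte[2]=0x3F cont=0 payload=0x3F=63: acc |= 63<<7 -> acc=8140 shift=14 [end]
Varint 2: bytes[1:3] = CC 3F -> value 8140 (2 byte(s))
  byte[3]=0x87 cont=1 payload=0x07=7: acc |= 7<<0 -> acc=7 shift=7
  byte[4]=0x0F cont=0 payload=0x0F=15: acc |= 15<<7 -> acc=1927 shift=14 [end]
Varint 3: bytes[3:5] = 87 0F -> value 1927 (2 byte(s))
  byte[5]=0xA7 cont=1 payload=0x27=39: acc |= 39<<0 -> acc=39 shift=7
  byte[6]=0xA1 cont=1 payload=0x21=33: acc |= 33<<7 -> acc=4263 shift=14
  byte[7]=0x7E cont=0 payload=0x7E=126: acc |= 126<<14 -> acc=2068647 shift=21 [end]
Varint 4: bytes[5:8] = A7 A1 7E -> value 2068647 (3 byte(s))
  byte[8]=0xC3 cont=1 payload=0x43=67: acc |= 67<<0 -> acc=67 shift=7
  byte[9]=0x0A cont=0 payload=0x0A=10: acc |= 10<<7 -> acc=1347 shift=14 [end]
Varint 5: bytes[8:10] = C3 0A -> value 1347 (2 byte(s))

Answer: 64 8140 1927 2068647 1347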